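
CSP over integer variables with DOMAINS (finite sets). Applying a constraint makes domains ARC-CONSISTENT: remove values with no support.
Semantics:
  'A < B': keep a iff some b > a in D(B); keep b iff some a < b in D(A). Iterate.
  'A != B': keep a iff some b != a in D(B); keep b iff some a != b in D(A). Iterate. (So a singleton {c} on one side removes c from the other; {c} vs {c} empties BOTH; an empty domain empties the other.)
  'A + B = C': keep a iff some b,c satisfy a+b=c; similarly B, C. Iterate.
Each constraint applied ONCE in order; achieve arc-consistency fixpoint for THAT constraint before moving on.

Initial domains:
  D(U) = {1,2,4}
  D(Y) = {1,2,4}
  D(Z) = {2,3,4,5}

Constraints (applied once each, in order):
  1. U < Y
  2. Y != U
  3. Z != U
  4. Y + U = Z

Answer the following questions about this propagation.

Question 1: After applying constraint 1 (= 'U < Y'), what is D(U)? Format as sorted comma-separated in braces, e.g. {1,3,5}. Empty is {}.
Constraint 1 (U < Y) on D(U)={1,2,4} D(Y)={1,2,4}: U {1,2,4}->{1,2}; Y {1,2,4}->{2,4}
So after constraint 1: D(U) = {1,2}

Answer: {1,2}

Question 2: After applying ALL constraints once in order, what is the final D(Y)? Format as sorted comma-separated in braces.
Answer: {2,4}

Derivation:
Constraint 1 (U < Y) on D(U)={1,2,4} D(Y)={1,2,4}: U {1,2,4}->{1,2}; Y {1,2,4}->{2,4}
Constraint 2 (Y != U) on D(Y)={2,4} D(U)={1,2}: no change
Constraint 3 (Z != U) on D(Z)={2,3,4,5} D(U)={1,2}: no change
Constraint 4 (Y + U = Z) on D(Y)={2,4} D(U)={1,2} D(Z)={2,3,4,5}: Z {2,3,4,5}->{3,4,5}
So after all 4 constraints: D(Y) = {2,4}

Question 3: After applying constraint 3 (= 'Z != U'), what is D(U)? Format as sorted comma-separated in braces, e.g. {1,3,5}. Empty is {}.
Answer: {1,2}

Derivation:
Constraint 1 (U < Y) on D(U)={1,2,4} D(Y)={1,2,4}: U {1,2,4}->{1,2}; Y {1,2,4}->{2,4}
Constraint 2 (Y != U) on D(Y)={2,4} D(U)={1,2}: no change
Constraint 3 (Z != U) on D(Z)={2,3,4,5} D(U)={1,2}: no change
So after constraint 3: D(U) = {1,2}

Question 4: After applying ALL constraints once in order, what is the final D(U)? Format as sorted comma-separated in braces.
Answer: {1,2}

Derivation:
Constraint 1 (U < Y) on D(U)={1,2,4} D(Y)={1,2,4}: U {1,2,4}->{1,2}; Y {1,2,4}->{2,4}
Constraint 2 (Y != U) on D(Y)={2,4} D(U)={1,2}: no change
Constraint 3 (Z != U) on D(Z)={2,3,4,5} D(U)={1,2}: no change
Constraint 4 (Y + U = Z) on D(Y)={2,4} D(U)={1,2} D(Z)={2,3,4,5}: Z {2,3,4,5}->{3,4,5}
So after all 4 constraints: D(U) = {1,2}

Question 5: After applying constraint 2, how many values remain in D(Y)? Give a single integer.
Constraint 1 (U < Y) on D(U)={1,2,4} D(Y)={1,2,4}: U {1,2,4}->{1,2}; Y {1,2,4}->{2,4}
Constraint 2 (Y != U) on D(Y)={2,4} D(U)={1,2}: no change
So after constraint 2: D(Y)={2,4}, size = 2

Answer: 2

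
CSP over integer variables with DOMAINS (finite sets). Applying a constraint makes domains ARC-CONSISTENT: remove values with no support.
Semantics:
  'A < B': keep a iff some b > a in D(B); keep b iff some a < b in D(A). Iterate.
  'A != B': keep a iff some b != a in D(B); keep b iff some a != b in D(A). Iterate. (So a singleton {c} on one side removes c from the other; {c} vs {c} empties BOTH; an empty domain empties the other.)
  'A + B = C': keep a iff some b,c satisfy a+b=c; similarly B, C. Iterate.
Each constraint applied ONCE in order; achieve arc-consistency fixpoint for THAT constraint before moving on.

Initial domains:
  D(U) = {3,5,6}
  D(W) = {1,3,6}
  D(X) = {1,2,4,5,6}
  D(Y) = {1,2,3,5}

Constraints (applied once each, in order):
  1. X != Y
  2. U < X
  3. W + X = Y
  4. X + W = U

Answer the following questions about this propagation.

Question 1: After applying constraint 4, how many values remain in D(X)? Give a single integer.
Answer: 1

Derivation:
Constraint 1 (X != Y) on D(X)={1,2,4,5,6} D(Y)={1,2,3,5}: no change
Constraint 2 (U < X) on D(U)={3,5,6} D(X)={1,2,4,5,6}: U {3,5,6}->{3,5}; X {1,2,4,5,6}->{4,5,6}
Constraint 3 (W + X = Y) on D(W)={1,3,6} D(X)={4,5,6} D(Y)={1,2,3,5}: W {1,3,6}->{1}; X {4,5,6}->{4}; Y {1,2,3,5}->{5}
Constraint 4 (X + W = U) on D(X)={4} D(W)={1} D(U)={3,5}: U {3,5}->{5}
So after constraint 4: D(X)={4}, size = 1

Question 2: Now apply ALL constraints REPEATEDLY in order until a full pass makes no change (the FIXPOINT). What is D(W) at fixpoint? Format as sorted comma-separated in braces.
Answer: {}

Derivation:
pass 0 (initial): D(W)={1,3,6}
pass 1: U {3,5,6}->{5}; W {1,3,6}->{1}; X {1,2,4,5,6}->{4}; Y {1,2,3,5}->{5}
pass 2: U {5}->{}; W {1}->{}; X {4}->{}; Y {5}->{}
pass 3: no change
Fixpoint after 3 passes: D(W) = {}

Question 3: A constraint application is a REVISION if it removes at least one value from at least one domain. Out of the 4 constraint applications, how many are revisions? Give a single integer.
Answer: 3

Derivation:
Constraint 1 (X != Y) on D(X)={1,2,4,5,6} D(Y)={1,2,3,5}: no change => not a revision
Constraint 2 (U < X) on D(U)={3,5,6} D(X)={1,2,4,5,6}: U {3,5,6}->{3,5}; X {1,2,4,5,6}->{4,5,6} => REVISION
Constraint 3 (W + X = Y) on D(W)={1,3,6} D(X)={4,5,6} D(Y)={1,2,3,5}: W {1,3,6}->{1}; X {4,5,6}->{4}; Y {1,2,3,5}->{5} => REVISION
Constraint 4 (X + W = U) on D(X)={4} D(W)={1} D(U)={3,5}: U {3,5}->{5} => REVISION
Total revisions = 3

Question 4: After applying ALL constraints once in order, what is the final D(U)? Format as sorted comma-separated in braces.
Answer: {5}

Derivation:
Constraint 1 (X != Y) on D(X)={1,2,4,5,6} D(Y)={1,2,3,5}: no change
Constraint 2 (U < X) on D(U)={3,5,6} D(X)={1,2,4,5,6}: U {3,5,6}->{3,5}; X {1,2,4,5,6}->{4,5,6}
Constraint 3 (W + X = Y) on D(W)={1,3,6} D(X)={4,5,6} D(Y)={1,2,3,5}: W {1,3,6}->{1}; X {4,5,6}->{4}; Y {1,2,3,5}->{5}
Constraint 4 (X + W = U) on D(X)={4} D(W)={1} D(U)={3,5}: U {3,5}->{5}
So after all 4 constraints: D(U) = {5}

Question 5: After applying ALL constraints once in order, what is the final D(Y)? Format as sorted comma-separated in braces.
Answer: {5}

Derivation:
Constraint 1 (X != Y) on D(X)={1,2,4,5,6} D(Y)={1,2,3,5}: no change
Constraint 2 (U < X) on D(U)={3,5,6} D(X)={1,2,4,5,6}: U {3,5,6}->{3,5}; X {1,2,4,5,6}->{4,5,6}
Constraint 3 (W + X = Y) on D(W)={1,3,6} D(X)={4,5,6} D(Y)={1,2,3,5}: W {1,3,6}->{1}; X {4,5,6}->{4}; Y {1,2,3,5}->{5}
Constraint 4 (X + W = U) on D(X)={4} D(W)={1} D(U)={3,5}: U {3,5}->{5}
So after all 4 constraints: D(Y) = {5}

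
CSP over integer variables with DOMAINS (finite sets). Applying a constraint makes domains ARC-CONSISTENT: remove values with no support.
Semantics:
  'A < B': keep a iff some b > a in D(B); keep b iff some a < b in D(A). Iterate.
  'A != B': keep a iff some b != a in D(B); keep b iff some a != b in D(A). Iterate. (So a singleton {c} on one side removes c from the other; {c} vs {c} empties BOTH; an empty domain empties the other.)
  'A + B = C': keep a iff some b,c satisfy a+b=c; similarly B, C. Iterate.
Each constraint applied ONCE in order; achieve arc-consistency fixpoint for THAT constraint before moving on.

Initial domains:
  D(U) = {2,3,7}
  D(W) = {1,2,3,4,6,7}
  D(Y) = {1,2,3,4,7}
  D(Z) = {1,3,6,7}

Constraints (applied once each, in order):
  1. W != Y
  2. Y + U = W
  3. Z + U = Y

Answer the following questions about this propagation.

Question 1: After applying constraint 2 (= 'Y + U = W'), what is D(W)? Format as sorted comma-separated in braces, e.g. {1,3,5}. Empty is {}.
Answer: {3,4,6,7}

Derivation:
Constraint 1 (W != Y) on D(W)={1,2,3,4,6,7} D(Y)={1,2,3,4,7}: no change
Constraint 2 (Y + U = W) on D(Y)={1,2,3,4,7} D(U)={2,3,7} D(W)={1,2,3,4,6,7}: Y {1,2,3,4,7}->{1,2,3,4}; U {2,3,7}->{2,3}; W {1,2,3,4,6,7}->{3,4,6,7}
So after constraint 2: D(W) = {3,4,6,7}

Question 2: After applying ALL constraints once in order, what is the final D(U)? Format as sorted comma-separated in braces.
Answer: {2,3}

Derivation:
Constraint 1 (W != Y) on D(W)={1,2,3,4,6,7} D(Y)={1,2,3,4,7}: no change
Constraint 2 (Y + U = W) on D(Y)={1,2,3,4,7} D(U)={2,3,7} D(W)={1,2,3,4,6,7}: Y {1,2,3,4,7}->{1,2,3,4}; U {2,3,7}->{2,3}; W {1,2,3,4,6,7}->{3,4,6,7}
Constraint 3 (Z + U = Y) on D(Z)={1,3,6,7} D(U)={2,3} D(Y)={1,2,3,4}: Z {1,3,6,7}->{1}; Y {1,2,3,4}->{3,4}
So after all 3 constraints: D(U) = {2,3}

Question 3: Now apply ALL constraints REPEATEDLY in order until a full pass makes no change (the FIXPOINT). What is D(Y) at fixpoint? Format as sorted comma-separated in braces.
pass 0 (initial): D(Y)={1,2,3,4,7}
pass 1: U {2,3,7}->{2,3}; W {1,2,3,4,6,7}->{3,4,6,7}; Y {1,2,3,4,7}->{3,4}; Z {1,3,6,7}->{1}
pass 2: W {3,4,6,7}->{6,7}
pass 3: no change
Fixpoint after 3 passes: D(Y) = {3,4}

Answer: {3,4}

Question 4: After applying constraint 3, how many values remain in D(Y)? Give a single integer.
Answer: 2

Derivation:
Constraint 1 (W != Y) on D(W)={1,2,3,4,6,7} D(Y)={1,2,3,4,7}: no change
Constraint 2 (Y + U = W) on D(Y)={1,2,3,4,7} D(U)={2,3,7} D(W)={1,2,3,4,6,7}: Y {1,2,3,4,7}->{1,2,3,4}; U {2,3,7}->{2,3}; W {1,2,3,4,6,7}->{3,4,6,7}
Constraint 3 (Z + U = Y) on D(Z)={1,3,6,7} D(U)={2,3} D(Y)={1,2,3,4}: Z {1,3,6,7}->{1}; Y {1,2,3,4}->{3,4}
So after constraint 3: D(Y)={3,4}, size = 2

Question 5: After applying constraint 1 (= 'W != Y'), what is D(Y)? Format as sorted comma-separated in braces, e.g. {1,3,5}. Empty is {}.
Answer: {1,2,3,4,7}

Derivation:
Constraint 1 (W != Y) on D(W)={1,2,3,4,6,7} D(Y)={1,2,3,4,7}: no change
So after constraint 1: D(Y) = {1,2,3,4,7}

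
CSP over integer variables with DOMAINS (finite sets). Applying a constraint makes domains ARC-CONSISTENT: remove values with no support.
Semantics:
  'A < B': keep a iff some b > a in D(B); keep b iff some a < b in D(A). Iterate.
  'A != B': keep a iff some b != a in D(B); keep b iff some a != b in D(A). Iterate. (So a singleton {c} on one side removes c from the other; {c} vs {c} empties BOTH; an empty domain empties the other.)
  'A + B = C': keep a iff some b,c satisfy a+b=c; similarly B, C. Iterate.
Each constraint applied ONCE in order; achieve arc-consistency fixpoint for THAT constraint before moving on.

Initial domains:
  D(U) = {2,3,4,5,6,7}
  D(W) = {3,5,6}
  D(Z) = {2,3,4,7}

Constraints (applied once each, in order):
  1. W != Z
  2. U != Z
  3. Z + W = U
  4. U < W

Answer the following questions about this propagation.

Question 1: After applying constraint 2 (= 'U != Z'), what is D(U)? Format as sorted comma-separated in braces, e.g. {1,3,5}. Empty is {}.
Constraint 1 (W != Z) on D(W)={3,5,6} D(Z)={2,3,4,7}: no change
Constraint 2 (U != Z) on D(U)={2,3,4,5,6,7} D(Z)={2,3,4,7}: no change
So after constraint 2: D(U) = {2,3,4,5,6,7}

Answer: {2,3,4,5,6,7}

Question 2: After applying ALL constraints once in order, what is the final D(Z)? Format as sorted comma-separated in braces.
Constraint 1 (W != Z) on D(W)={3,5,6} D(Z)={2,3,4,7}: no change
Constraint 2 (U != Z) on D(U)={2,3,4,5,6,7} D(Z)={2,3,4,7}: no change
Constraint 3 (Z + W = U) on D(Z)={2,3,4,7} D(W)={3,5,6} D(U)={2,3,4,5,6,7}: Z {2,3,4,7}->{2,3,4}; W {3,5,6}->{3,5}; U {2,3,4,5,6,7}->{5,6,7}
Constraint 4 (U < W) on D(U)={5,6,7} D(W)={3,5}: U {5,6,7}->{}; W {3,5}->{}
So after all 4 constraints: D(Z) = {2,3,4}

Answer: {2,3,4}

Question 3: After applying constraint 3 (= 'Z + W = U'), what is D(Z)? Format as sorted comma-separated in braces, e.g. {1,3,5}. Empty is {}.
Answer: {2,3,4}

Derivation:
Constraint 1 (W != Z) on D(W)={3,5,6} D(Z)={2,3,4,7}: no change
Constraint 2 (U != Z) on D(U)={2,3,4,5,6,7} D(Z)={2,3,4,7}: no change
Constraint 3 (Z + W = U) on D(Z)={2,3,4,7} D(W)={3,5,6} D(U)={2,3,4,5,6,7}: Z {2,3,4,7}->{2,3,4}; W {3,5,6}->{3,5}; U {2,3,4,5,6,7}->{5,6,7}
So after constraint 3: D(Z) = {2,3,4}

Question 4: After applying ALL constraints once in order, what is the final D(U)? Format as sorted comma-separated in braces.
Constraint 1 (W != Z) on D(W)={3,5,6} D(Z)={2,3,4,7}: no change
Constraint 2 (U != Z) on D(U)={2,3,4,5,6,7} D(Z)={2,3,4,7}: no change
Constraint 3 (Z + W = U) on D(Z)={2,3,4,7} D(W)={3,5,6} D(U)={2,3,4,5,6,7}: Z {2,3,4,7}->{2,3,4}; W {3,5,6}->{3,5}; U {2,3,4,5,6,7}->{5,6,7}
Constraint 4 (U < W) on D(U)={5,6,7} D(W)={3,5}: U {5,6,7}->{}; W {3,5}->{}
So after all 4 constraints: D(U) = {}

Answer: {}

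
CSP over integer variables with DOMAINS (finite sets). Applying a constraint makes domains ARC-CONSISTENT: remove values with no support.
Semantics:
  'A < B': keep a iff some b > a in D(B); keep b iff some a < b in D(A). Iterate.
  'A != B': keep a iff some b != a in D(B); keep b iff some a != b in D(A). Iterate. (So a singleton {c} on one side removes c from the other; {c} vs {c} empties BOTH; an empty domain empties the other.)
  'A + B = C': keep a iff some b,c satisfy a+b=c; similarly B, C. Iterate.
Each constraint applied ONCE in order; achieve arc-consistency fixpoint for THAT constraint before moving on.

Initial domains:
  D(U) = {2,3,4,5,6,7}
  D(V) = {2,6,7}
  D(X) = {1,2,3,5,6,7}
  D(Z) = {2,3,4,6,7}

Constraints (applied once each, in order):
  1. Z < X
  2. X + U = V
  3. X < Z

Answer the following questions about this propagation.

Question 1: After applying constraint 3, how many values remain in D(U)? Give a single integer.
Answer: 3

Derivation:
Constraint 1 (Z < X) on D(Z)={2,3,4,6,7} D(X)={1,2,3,5,6,7}: Z {2,3,4,6,7}->{2,3,4,6}; X {1,2,3,5,6,7}->{3,5,6,7}
Constraint 2 (X + U = V) on D(X)={3,5,6,7} D(U)={2,3,4,5,6,7} D(V)={2,6,7}: X {3,5,6,7}->{3,5}; U {2,3,4,5,6,7}->{2,3,4}; V {2,6,7}->{6,7}
Constraint 3 (X < Z) on D(X)={3,5} D(Z)={2,3,4,6}: Z {2,3,4,6}->{4,6}
So after constraint 3: D(U)={2,3,4}, size = 3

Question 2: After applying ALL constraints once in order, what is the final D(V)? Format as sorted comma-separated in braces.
Answer: {6,7}

Derivation:
Constraint 1 (Z < X) on D(Z)={2,3,4,6,7} D(X)={1,2,3,5,6,7}: Z {2,3,4,6,7}->{2,3,4,6}; X {1,2,3,5,6,7}->{3,5,6,7}
Constraint 2 (X + U = V) on D(X)={3,5,6,7} D(U)={2,3,4,5,6,7} D(V)={2,6,7}: X {3,5,6,7}->{3,5}; U {2,3,4,5,6,7}->{2,3,4}; V {2,6,7}->{6,7}
Constraint 3 (X < Z) on D(X)={3,5} D(Z)={2,3,4,6}: Z {2,3,4,6}->{4,6}
So after all 3 constraints: D(V) = {6,7}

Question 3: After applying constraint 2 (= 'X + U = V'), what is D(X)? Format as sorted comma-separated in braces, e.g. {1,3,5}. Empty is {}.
Answer: {3,5}

Derivation:
Constraint 1 (Z < X) on D(Z)={2,3,4,6,7} D(X)={1,2,3,5,6,7}: Z {2,3,4,6,7}->{2,3,4,6}; X {1,2,3,5,6,7}->{3,5,6,7}
Constraint 2 (X + U = V) on D(X)={3,5,6,7} D(U)={2,3,4,5,6,7} D(V)={2,6,7}: X {3,5,6,7}->{3,5}; U {2,3,4,5,6,7}->{2,3,4}; V {2,6,7}->{6,7}
So after constraint 2: D(X) = {3,5}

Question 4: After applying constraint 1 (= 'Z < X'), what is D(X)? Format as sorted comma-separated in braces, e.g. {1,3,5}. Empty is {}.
Answer: {3,5,6,7}

Derivation:
Constraint 1 (Z < X) on D(Z)={2,3,4,6,7} D(X)={1,2,3,5,6,7}: Z {2,3,4,6,7}->{2,3,4,6}; X {1,2,3,5,6,7}->{3,5,6,7}
So after constraint 1: D(X) = {3,5,6,7}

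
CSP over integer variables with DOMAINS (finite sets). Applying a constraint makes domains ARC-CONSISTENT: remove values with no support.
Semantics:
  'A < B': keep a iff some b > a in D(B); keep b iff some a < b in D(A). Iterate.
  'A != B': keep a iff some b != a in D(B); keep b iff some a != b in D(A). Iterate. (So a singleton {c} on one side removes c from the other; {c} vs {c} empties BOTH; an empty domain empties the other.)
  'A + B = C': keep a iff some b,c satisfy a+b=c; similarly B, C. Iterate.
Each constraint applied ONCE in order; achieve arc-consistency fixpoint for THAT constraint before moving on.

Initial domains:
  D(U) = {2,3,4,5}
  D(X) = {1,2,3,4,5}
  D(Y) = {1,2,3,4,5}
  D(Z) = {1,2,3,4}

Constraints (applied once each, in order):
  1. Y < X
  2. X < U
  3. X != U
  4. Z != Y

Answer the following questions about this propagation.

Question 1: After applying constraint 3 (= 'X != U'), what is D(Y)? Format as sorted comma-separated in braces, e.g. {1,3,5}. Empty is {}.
Answer: {1,2,3,4}

Derivation:
Constraint 1 (Y < X) on D(Y)={1,2,3,4,5} D(X)={1,2,3,4,5}: Y {1,2,3,4,5}->{1,2,3,4}; X {1,2,3,4,5}->{2,3,4,5}
Constraint 2 (X < U) on D(X)={2,3,4,5} D(U)={2,3,4,5}: X {2,3,4,5}->{2,3,4}; U {2,3,4,5}->{3,4,5}
Constraint 3 (X != U) on D(X)={2,3,4} D(U)={3,4,5}: no change
So after constraint 3: D(Y) = {1,2,3,4}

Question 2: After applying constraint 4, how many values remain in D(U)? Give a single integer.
Answer: 3

Derivation:
Constraint 1 (Y < X) on D(Y)={1,2,3,4,5} D(X)={1,2,3,4,5}: Y {1,2,3,4,5}->{1,2,3,4}; X {1,2,3,4,5}->{2,3,4,5}
Constraint 2 (X < U) on D(X)={2,3,4,5} D(U)={2,3,4,5}: X {2,3,4,5}->{2,3,4}; U {2,3,4,5}->{3,4,5}
Constraint 3 (X != U) on D(X)={2,3,4} D(U)={3,4,5}: no change
Constraint 4 (Z != Y) on D(Z)={1,2,3,4} D(Y)={1,2,3,4}: no change
So after constraint 4: D(U)={3,4,5}, size = 3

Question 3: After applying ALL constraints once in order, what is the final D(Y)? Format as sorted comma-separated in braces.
Answer: {1,2,3,4}

Derivation:
Constraint 1 (Y < X) on D(Y)={1,2,3,4,5} D(X)={1,2,3,4,5}: Y {1,2,3,4,5}->{1,2,3,4}; X {1,2,3,4,5}->{2,3,4,5}
Constraint 2 (X < U) on D(X)={2,3,4,5} D(U)={2,3,4,5}: X {2,3,4,5}->{2,3,4}; U {2,3,4,5}->{3,4,5}
Constraint 3 (X != U) on D(X)={2,3,4} D(U)={3,4,5}: no change
Constraint 4 (Z != Y) on D(Z)={1,2,3,4} D(Y)={1,2,3,4}: no change
So after all 4 constraints: D(Y) = {1,2,3,4}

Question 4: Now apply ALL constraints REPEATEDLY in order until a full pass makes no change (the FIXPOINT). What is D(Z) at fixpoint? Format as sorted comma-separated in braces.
Answer: {1,2,3,4}

Derivation:
pass 0 (initial): D(Z)={1,2,3,4}
pass 1: U {2,3,4,5}->{3,4,5}; X {1,2,3,4,5}->{2,3,4}; Y {1,2,3,4,5}->{1,2,3,4}
pass 2: Y {1,2,3,4}->{1,2,3}
pass 3: no change
Fixpoint after 3 passes: D(Z) = {1,2,3,4}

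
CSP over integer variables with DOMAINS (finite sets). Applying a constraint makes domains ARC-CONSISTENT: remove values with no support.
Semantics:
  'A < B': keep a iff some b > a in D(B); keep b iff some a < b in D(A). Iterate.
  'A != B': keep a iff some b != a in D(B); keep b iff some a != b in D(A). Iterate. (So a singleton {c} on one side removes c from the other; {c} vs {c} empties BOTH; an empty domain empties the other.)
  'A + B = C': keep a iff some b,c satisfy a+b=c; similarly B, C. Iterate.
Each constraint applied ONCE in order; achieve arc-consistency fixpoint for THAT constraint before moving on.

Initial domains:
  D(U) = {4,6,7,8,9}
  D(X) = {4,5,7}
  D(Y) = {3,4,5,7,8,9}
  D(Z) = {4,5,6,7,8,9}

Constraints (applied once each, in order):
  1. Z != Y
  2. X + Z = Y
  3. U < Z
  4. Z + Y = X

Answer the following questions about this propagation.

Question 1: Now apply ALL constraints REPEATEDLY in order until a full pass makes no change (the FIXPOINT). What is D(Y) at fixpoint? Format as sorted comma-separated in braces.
pass 0 (initial): D(Y)={3,4,5,7,8,9}
pass 1: U {4,6,7,8,9}->{4}; X {4,5,7}->{}; Y {3,4,5,7,8,9}->{}; Z {4,5,6,7,8,9}->{}
pass 2: U {4}->{}
pass 3: no change
Fixpoint after 3 passes: D(Y) = {}

Answer: {}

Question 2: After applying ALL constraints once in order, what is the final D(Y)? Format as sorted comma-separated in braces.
Answer: {}

Derivation:
Constraint 1 (Z != Y) on D(Z)={4,5,6,7,8,9} D(Y)={3,4,5,7,8,9}: no change
Constraint 2 (X + Z = Y) on D(X)={4,5,7} D(Z)={4,5,6,7,8,9} D(Y)={3,4,5,7,8,9}: X {4,5,7}->{4,5}; Z {4,5,6,7,8,9}->{4,5}; Y {3,4,5,7,8,9}->{8,9}
Constraint 3 (U < Z) on D(U)={4,6,7,8,9} D(Z)={4,5}: U {4,6,7,8,9}->{4}; Z {4,5}->{5}
Constraint 4 (Z + Y = X) on D(Z)={5} D(Y)={8,9} D(X)={4,5}: Z {5}->{}; Y {8,9}->{}; X {4,5}->{}
So after all 4 constraints: D(Y) = {}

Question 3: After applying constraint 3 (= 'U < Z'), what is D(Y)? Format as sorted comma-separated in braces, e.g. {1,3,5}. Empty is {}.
Constraint 1 (Z != Y) on D(Z)={4,5,6,7,8,9} D(Y)={3,4,5,7,8,9}: no change
Constraint 2 (X + Z = Y) on D(X)={4,5,7} D(Z)={4,5,6,7,8,9} D(Y)={3,4,5,7,8,9}: X {4,5,7}->{4,5}; Z {4,5,6,7,8,9}->{4,5}; Y {3,4,5,7,8,9}->{8,9}
Constraint 3 (U < Z) on D(U)={4,6,7,8,9} D(Z)={4,5}: U {4,6,7,8,9}->{4}; Z {4,5}->{5}
So after constraint 3: D(Y) = {8,9}

Answer: {8,9}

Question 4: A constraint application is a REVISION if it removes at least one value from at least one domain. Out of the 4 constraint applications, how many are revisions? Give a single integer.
Answer: 3

Derivation:
Constraint 1 (Z != Y) on D(Z)={4,5,6,7,8,9} D(Y)={3,4,5,7,8,9}: no change => not a revision
Constraint 2 (X + Z = Y) on D(X)={4,5,7} D(Z)={4,5,6,7,8,9} D(Y)={3,4,5,7,8,9}: X {4,5,7}->{4,5}; Z {4,5,6,7,8,9}->{4,5}; Y {3,4,5,7,8,9}->{8,9} => REVISION
Constraint 3 (U < Z) on D(U)={4,6,7,8,9} D(Z)={4,5}: U {4,6,7,8,9}->{4}; Z {4,5}->{5} => REVISION
Constraint 4 (Z + Y = X) on D(Z)={5} D(Y)={8,9} D(X)={4,5}: Z {5}->{}; Y {8,9}->{}; X {4,5}->{} => REVISION
Total revisions = 3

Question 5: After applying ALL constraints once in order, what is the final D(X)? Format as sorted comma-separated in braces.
Answer: {}

Derivation:
Constraint 1 (Z != Y) on D(Z)={4,5,6,7,8,9} D(Y)={3,4,5,7,8,9}: no change
Constraint 2 (X + Z = Y) on D(X)={4,5,7} D(Z)={4,5,6,7,8,9} D(Y)={3,4,5,7,8,9}: X {4,5,7}->{4,5}; Z {4,5,6,7,8,9}->{4,5}; Y {3,4,5,7,8,9}->{8,9}
Constraint 3 (U < Z) on D(U)={4,6,7,8,9} D(Z)={4,5}: U {4,6,7,8,9}->{4}; Z {4,5}->{5}
Constraint 4 (Z + Y = X) on D(Z)={5} D(Y)={8,9} D(X)={4,5}: Z {5}->{}; Y {8,9}->{}; X {4,5}->{}
So after all 4 constraints: D(X) = {}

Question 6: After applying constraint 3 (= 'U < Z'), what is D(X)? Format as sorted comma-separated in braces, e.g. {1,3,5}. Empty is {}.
Answer: {4,5}

Derivation:
Constraint 1 (Z != Y) on D(Z)={4,5,6,7,8,9} D(Y)={3,4,5,7,8,9}: no change
Constraint 2 (X + Z = Y) on D(X)={4,5,7} D(Z)={4,5,6,7,8,9} D(Y)={3,4,5,7,8,9}: X {4,5,7}->{4,5}; Z {4,5,6,7,8,9}->{4,5}; Y {3,4,5,7,8,9}->{8,9}
Constraint 3 (U < Z) on D(U)={4,6,7,8,9} D(Z)={4,5}: U {4,6,7,8,9}->{4}; Z {4,5}->{5}
So after constraint 3: D(X) = {4,5}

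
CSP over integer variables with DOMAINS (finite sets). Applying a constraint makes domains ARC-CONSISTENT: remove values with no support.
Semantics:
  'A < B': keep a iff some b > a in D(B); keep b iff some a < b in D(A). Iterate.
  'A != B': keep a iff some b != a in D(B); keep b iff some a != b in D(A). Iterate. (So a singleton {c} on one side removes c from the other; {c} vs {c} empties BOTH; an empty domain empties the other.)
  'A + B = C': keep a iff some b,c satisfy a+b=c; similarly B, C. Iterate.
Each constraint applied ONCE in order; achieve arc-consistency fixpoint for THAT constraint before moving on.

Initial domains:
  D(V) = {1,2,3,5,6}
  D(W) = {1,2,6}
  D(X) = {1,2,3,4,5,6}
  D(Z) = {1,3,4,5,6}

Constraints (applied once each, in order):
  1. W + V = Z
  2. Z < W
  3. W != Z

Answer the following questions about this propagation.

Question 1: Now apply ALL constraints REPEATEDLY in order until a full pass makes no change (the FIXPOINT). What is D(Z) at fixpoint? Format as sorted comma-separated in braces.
pass 0 (initial): D(Z)={1,3,4,5,6}
pass 1: V {1,2,3,5,6}->{1,2,3,5}; W {1,2,6}->{}; Z {1,3,4,5,6}->{}
pass 2: V {1,2,3,5}->{}
pass 3: no change
Fixpoint after 3 passes: D(Z) = {}

Answer: {}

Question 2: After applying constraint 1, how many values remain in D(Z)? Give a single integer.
Constraint 1 (W + V = Z) on D(W)={1,2,6} D(V)={1,2,3,5,6} D(Z)={1,3,4,5,6}: W {1,2,6}->{1,2}; V {1,2,3,5,6}->{1,2,3,5}; Z {1,3,4,5,6}->{3,4,5,6}
So after constraint 1: D(Z)={3,4,5,6}, size = 4

Answer: 4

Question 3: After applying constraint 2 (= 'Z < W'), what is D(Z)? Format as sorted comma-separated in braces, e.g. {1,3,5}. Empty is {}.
Constraint 1 (W + V = Z) on D(W)={1,2,6} D(V)={1,2,3,5,6} D(Z)={1,3,4,5,6}: W {1,2,6}->{1,2}; V {1,2,3,5,6}->{1,2,3,5}; Z {1,3,4,5,6}->{3,4,5,6}
Constraint 2 (Z < W) on D(Z)={3,4,5,6} D(W)={1,2}: Z {3,4,5,6}->{}; W {1,2}->{}
So after constraint 2: D(Z) = {}

Answer: {}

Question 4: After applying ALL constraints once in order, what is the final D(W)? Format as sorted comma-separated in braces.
Answer: {}

Derivation:
Constraint 1 (W + V = Z) on D(W)={1,2,6} D(V)={1,2,3,5,6} D(Z)={1,3,4,5,6}: W {1,2,6}->{1,2}; V {1,2,3,5,6}->{1,2,3,5}; Z {1,3,4,5,6}->{3,4,5,6}
Constraint 2 (Z < W) on D(Z)={3,4,5,6} D(W)={1,2}: Z {3,4,5,6}->{}; W {1,2}->{}
Constraint 3 (W != Z) on D(W)={} D(Z)={}: no change
So after all 3 constraints: D(W) = {}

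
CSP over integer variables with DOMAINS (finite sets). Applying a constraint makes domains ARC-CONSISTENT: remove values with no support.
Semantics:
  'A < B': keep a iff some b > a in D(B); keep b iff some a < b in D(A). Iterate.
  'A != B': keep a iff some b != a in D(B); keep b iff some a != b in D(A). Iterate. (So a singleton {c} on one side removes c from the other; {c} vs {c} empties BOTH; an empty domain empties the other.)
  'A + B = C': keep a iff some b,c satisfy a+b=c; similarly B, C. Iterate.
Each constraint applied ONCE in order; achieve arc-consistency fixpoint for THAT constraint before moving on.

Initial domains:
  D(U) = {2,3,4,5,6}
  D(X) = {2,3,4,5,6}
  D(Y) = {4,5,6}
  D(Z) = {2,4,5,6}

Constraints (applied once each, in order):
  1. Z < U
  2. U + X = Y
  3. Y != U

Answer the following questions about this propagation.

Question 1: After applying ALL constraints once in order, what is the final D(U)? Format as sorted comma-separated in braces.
Answer: {3,4}

Derivation:
Constraint 1 (Z < U) on D(Z)={2,4,5,6} D(U)={2,3,4,5,6}: Z {2,4,5,6}->{2,4,5}; U {2,3,4,5,6}->{3,4,5,6}
Constraint 2 (U + X = Y) on D(U)={3,4,5,6} D(X)={2,3,4,5,6} D(Y)={4,5,6}: U {3,4,5,6}->{3,4}; X {2,3,4,5,6}->{2,3}; Y {4,5,6}->{5,6}
Constraint 3 (Y != U) on D(Y)={5,6} D(U)={3,4}: no change
So after all 3 constraints: D(U) = {3,4}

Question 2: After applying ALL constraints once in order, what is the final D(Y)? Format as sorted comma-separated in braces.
Answer: {5,6}

Derivation:
Constraint 1 (Z < U) on D(Z)={2,4,5,6} D(U)={2,3,4,5,6}: Z {2,4,5,6}->{2,4,5}; U {2,3,4,5,6}->{3,4,5,6}
Constraint 2 (U + X = Y) on D(U)={3,4,5,6} D(X)={2,3,4,5,6} D(Y)={4,5,6}: U {3,4,5,6}->{3,4}; X {2,3,4,5,6}->{2,3}; Y {4,5,6}->{5,6}
Constraint 3 (Y != U) on D(Y)={5,6} D(U)={3,4}: no change
So after all 3 constraints: D(Y) = {5,6}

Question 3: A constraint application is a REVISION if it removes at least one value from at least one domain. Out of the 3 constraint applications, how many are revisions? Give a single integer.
Answer: 2

Derivation:
Constraint 1 (Z < U) on D(Z)={2,4,5,6} D(U)={2,3,4,5,6}: Z {2,4,5,6}->{2,4,5}; U {2,3,4,5,6}->{3,4,5,6} => REVISION
Constraint 2 (U + X = Y) on D(U)={3,4,5,6} D(X)={2,3,4,5,6} D(Y)={4,5,6}: U {3,4,5,6}->{3,4}; X {2,3,4,5,6}->{2,3}; Y {4,5,6}->{5,6} => REVISION
Constraint 3 (Y != U) on D(Y)={5,6} D(U)={3,4}: no change => not a revision
Total revisions = 2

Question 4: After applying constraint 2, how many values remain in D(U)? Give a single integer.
Answer: 2

Derivation:
Constraint 1 (Z < U) on D(Z)={2,4,5,6} D(U)={2,3,4,5,6}: Z {2,4,5,6}->{2,4,5}; U {2,3,4,5,6}->{3,4,5,6}
Constraint 2 (U + X = Y) on D(U)={3,4,5,6} D(X)={2,3,4,5,6} D(Y)={4,5,6}: U {3,4,5,6}->{3,4}; X {2,3,4,5,6}->{2,3}; Y {4,5,6}->{5,6}
So after constraint 2: D(U)={3,4}, size = 2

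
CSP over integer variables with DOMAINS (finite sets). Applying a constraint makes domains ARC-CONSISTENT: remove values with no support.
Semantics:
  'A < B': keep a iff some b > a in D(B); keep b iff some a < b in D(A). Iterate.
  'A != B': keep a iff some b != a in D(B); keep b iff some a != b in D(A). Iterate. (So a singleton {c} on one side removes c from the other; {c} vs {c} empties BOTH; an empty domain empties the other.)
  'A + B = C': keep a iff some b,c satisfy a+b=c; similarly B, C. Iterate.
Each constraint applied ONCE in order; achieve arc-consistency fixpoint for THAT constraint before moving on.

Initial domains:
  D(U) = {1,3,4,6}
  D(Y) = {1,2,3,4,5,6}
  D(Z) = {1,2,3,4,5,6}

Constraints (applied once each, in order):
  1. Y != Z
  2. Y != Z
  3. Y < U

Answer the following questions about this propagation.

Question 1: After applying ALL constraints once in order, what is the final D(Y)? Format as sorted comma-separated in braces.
Answer: {1,2,3,4,5}

Derivation:
Constraint 1 (Y != Z) on D(Y)={1,2,3,4,5,6} D(Z)={1,2,3,4,5,6}: no change
Constraint 2 (Y != Z) on D(Y)={1,2,3,4,5,6} D(Z)={1,2,3,4,5,6}: no change
Constraint 3 (Y < U) on D(Y)={1,2,3,4,5,6} D(U)={1,3,4,6}: Y {1,2,3,4,5,6}->{1,2,3,4,5}; U {1,3,4,6}->{3,4,6}
So after all 3 constraints: D(Y) = {1,2,3,4,5}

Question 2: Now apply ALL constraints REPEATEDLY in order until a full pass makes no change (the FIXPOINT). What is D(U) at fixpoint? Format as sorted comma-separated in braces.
Answer: {3,4,6}

Derivation:
pass 0 (initial): D(U)={1,3,4,6}
pass 1: U {1,3,4,6}->{3,4,6}; Y {1,2,3,4,5,6}->{1,2,3,4,5}
pass 2: no change
Fixpoint after 2 passes: D(U) = {3,4,6}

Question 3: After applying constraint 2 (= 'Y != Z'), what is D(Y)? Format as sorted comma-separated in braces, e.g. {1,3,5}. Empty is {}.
Constraint 1 (Y != Z) on D(Y)={1,2,3,4,5,6} D(Z)={1,2,3,4,5,6}: no change
Constraint 2 (Y != Z) on D(Y)={1,2,3,4,5,6} D(Z)={1,2,3,4,5,6}: no change
So after constraint 2: D(Y) = {1,2,3,4,5,6}

Answer: {1,2,3,4,5,6}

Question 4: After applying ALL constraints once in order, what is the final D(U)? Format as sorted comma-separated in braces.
Answer: {3,4,6}

Derivation:
Constraint 1 (Y != Z) on D(Y)={1,2,3,4,5,6} D(Z)={1,2,3,4,5,6}: no change
Constraint 2 (Y != Z) on D(Y)={1,2,3,4,5,6} D(Z)={1,2,3,4,5,6}: no change
Constraint 3 (Y < U) on D(Y)={1,2,3,4,5,6} D(U)={1,3,4,6}: Y {1,2,3,4,5,6}->{1,2,3,4,5}; U {1,3,4,6}->{3,4,6}
So after all 3 constraints: D(U) = {3,4,6}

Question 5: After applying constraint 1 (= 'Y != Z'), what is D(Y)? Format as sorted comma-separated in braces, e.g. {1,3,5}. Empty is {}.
Answer: {1,2,3,4,5,6}

Derivation:
Constraint 1 (Y != Z) on D(Y)={1,2,3,4,5,6} D(Z)={1,2,3,4,5,6}: no change
So after constraint 1: D(Y) = {1,2,3,4,5,6}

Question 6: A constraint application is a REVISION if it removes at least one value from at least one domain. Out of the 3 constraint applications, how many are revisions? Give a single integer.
Answer: 1

Derivation:
Constraint 1 (Y != Z) on D(Y)={1,2,3,4,5,6} D(Z)={1,2,3,4,5,6}: no change => not a revision
Constraint 2 (Y != Z) on D(Y)={1,2,3,4,5,6} D(Z)={1,2,3,4,5,6}: no change => not a revision
Constraint 3 (Y < U) on D(Y)={1,2,3,4,5,6} D(U)={1,3,4,6}: Y {1,2,3,4,5,6}->{1,2,3,4,5}; U {1,3,4,6}->{3,4,6} => REVISION
Total revisions = 1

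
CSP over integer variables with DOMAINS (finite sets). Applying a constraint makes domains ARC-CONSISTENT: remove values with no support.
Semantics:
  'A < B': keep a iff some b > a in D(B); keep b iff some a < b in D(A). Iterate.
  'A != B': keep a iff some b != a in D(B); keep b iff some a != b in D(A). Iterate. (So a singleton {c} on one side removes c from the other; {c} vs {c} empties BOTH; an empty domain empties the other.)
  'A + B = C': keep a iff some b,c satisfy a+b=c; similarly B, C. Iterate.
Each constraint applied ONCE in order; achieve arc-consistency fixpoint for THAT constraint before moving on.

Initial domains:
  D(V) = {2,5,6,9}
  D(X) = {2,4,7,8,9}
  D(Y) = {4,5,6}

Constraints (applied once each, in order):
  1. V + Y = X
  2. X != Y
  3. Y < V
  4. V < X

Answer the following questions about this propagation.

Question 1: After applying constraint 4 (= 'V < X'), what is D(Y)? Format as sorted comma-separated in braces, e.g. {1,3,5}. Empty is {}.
Constraint 1 (V + Y = X) on D(V)={2,5,6,9} D(Y)={4,5,6} D(X)={2,4,7,8,9}: V {2,5,6,9}->{2,5}; X {2,4,7,8,9}->{7,8,9}
Constraint 2 (X != Y) on D(X)={7,8,9} D(Y)={4,5,6}: no change
Constraint 3 (Y < V) on D(Y)={4,5,6} D(V)={2,5}: Y {4,5,6}->{4}; V {2,5}->{5}
Constraint 4 (V < X) on D(V)={5} D(X)={7,8,9}: no change
So after constraint 4: D(Y) = {4}

Answer: {4}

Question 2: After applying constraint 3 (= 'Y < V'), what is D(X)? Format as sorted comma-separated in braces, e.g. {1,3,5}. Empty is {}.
Constraint 1 (V + Y = X) on D(V)={2,5,6,9} D(Y)={4,5,6} D(X)={2,4,7,8,9}: V {2,5,6,9}->{2,5}; X {2,4,7,8,9}->{7,8,9}
Constraint 2 (X != Y) on D(X)={7,8,9} D(Y)={4,5,6}: no change
Constraint 3 (Y < V) on D(Y)={4,5,6} D(V)={2,5}: Y {4,5,6}->{4}; V {2,5}->{5}
So after constraint 3: D(X) = {7,8,9}

Answer: {7,8,9}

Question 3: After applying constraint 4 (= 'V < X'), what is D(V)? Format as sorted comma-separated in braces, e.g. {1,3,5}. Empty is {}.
Answer: {5}

Derivation:
Constraint 1 (V + Y = X) on D(V)={2,5,6,9} D(Y)={4,5,6} D(X)={2,4,7,8,9}: V {2,5,6,9}->{2,5}; X {2,4,7,8,9}->{7,8,9}
Constraint 2 (X != Y) on D(X)={7,8,9} D(Y)={4,5,6}: no change
Constraint 3 (Y < V) on D(Y)={4,5,6} D(V)={2,5}: Y {4,5,6}->{4}; V {2,5}->{5}
Constraint 4 (V < X) on D(V)={5} D(X)={7,8,9}: no change
So after constraint 4: D(V) = {5}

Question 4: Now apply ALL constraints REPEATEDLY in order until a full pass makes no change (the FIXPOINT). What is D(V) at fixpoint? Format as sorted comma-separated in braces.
pass 0 (initial): D(V)={2,5,6,9}
pass 1: V {2,5,6,9}->{5}; X {2,4,7,8,9}->{7,8,9}; Y {4,5,6}->{4}
pass 2: X {7,8,9}->{9}
pass 3: no change
Fixpoint after 3 passes: D(V) = {5}

Answer: {5}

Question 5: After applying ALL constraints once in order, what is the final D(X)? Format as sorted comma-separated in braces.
Constraint 1 (V + Y = X) on D(V)={2,5,6,9} D(Y)={4,5,6} D(X)={2,4,7,8,9}: V {2,5,6,9}->{2,5}; X {2,4,7,8,9}->{7,8,9}
Constraint 2 (X != Y) on D(X)={7,8,9} D(Y)={4,5,6}: no change
Constraint 3 (Y < V) on D(Y)={4,5,6} D(V)={2,5}: Y {4,5,6}->{4}; V {2,5}->{5}
Constraint 4 (V < X) on D(V)={5} D(X)={7,8,9}: no change
So after all 4 constraints: D(X) = {7,8,9}

Answer: {7,8,9}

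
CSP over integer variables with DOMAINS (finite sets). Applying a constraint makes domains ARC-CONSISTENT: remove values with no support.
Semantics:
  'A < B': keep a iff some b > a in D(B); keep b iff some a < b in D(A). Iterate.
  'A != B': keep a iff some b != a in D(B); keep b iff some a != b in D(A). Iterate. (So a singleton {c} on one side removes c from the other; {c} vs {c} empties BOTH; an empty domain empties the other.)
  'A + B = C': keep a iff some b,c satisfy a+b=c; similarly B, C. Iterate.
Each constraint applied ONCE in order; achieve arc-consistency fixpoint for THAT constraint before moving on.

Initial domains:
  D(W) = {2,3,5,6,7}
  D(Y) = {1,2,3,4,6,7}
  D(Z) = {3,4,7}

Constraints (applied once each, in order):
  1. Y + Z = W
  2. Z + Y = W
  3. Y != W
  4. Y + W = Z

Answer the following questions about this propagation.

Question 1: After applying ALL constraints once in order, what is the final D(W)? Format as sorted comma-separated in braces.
Answer: {}

Derivation:
Constraint 1 (Y + Z = W) on D(Y)={1,2,3,4,6,7} D(Z)={3,4,7} D(W)={2,3,5,6,7}: Y {1,2,3,4,6,7}->{1,2,3,4}; Z {3,4,7}->{3,4}; W {2,3,5,6,7}->{5,6,7}
Constraint 2 (Z + Y = W) on D(Z)={3,4} D(Y)={1,2,3,4} D(W)={5,6,7}: no change
Constraint 3 (Y != W) on D(Y)={1,2,3,4} D(W)={5,6,7}: no change
Constraint 4 (Y + W = Z) on D(Y)={1,2,3,4} D(W)={5,6,7} D(Z)={3,4}: Y {1,2,3,4}->{}; W {5,6,7}->{}; Z {3,4}->{}
So after all 4 constraints: D(W) = {}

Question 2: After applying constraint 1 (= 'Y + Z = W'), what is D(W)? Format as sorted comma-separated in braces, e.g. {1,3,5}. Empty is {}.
Answer: {5,6,7}

Derivation:
Constraint 1 (Y + Z = W) on D(Y)={1,2,3,4,6,7} D(Z)={3,4,7} D(W)={2,3,5,6,7}: Y {1,2,3,4,6,7}->{1,2,3,4}; Z {3,4,7}->{3,4}; W {2,3,5,6,7}->{5,6,7}
So after constraint 1: D(W) = {5,6,7}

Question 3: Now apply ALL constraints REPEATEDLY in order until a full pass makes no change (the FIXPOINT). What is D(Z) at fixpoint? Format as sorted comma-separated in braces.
Answer: {}

Derivation:
pass 0 (initial): D(Z)={3,4,7}
pass 1: W {2,3,5,6,7}->{}; Y {1,2,3,4,6,7}->{}; Z {3,4,7}->{}
pass 2: no change
Fixpoint after 2 passes: D(Z) = {}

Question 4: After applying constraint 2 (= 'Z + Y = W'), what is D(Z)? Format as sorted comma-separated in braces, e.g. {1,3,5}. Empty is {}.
Constraint 1 (Y + Z = W) on D(Y)={1,2,3,4,6,7} D(Z)={3,4,7} D(W)={2,3,5,6,7}: Y {1,2,3,4,6,7}->{1,2,3,4}; Z {3,4,7}->{3,4}; W {2,3,5,6,7}->{5,6,7}
Constraint 2 (Z + Y = W) on D(Z)={3,4} D(Y)={1,2,3,4} D(W)={5,6,7}: no change
So after constraint 2: D(Z) = {3,4}

Answer: {3,4}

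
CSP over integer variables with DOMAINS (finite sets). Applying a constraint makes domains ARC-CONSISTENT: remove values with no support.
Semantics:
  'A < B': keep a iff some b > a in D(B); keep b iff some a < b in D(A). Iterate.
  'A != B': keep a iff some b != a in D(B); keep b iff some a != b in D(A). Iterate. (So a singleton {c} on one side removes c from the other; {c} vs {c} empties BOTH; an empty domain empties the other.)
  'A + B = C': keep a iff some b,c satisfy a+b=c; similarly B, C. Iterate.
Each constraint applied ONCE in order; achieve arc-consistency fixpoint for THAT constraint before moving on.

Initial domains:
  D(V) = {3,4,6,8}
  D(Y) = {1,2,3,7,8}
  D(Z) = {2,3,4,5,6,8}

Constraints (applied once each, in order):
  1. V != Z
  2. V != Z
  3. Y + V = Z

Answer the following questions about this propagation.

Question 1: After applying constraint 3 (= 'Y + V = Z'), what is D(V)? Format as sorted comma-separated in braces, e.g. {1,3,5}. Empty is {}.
Constraint 1 (V != Z) on D(V)={3,4,6,8} D(Z)={2,3,4,5,6,8}: no change
Constraint 2 (V != Z) on D(V)={3,4,6,8} D(Z)={2,3,4,5,6,8}: no change
Constraint 3 (Y + V = Z) on D(Y)={1,2,3,7,8} D(V)={3,4,6,8} D(Z)={2,3,4,5,6,8}: Y {1,2,3,7,8}->{1,2,3}; V {3,4,6,8}->{3,4,6}; Z {2,3,4,5,6,8}->{4,5,6,8}
So after constraint 3: D(V) = {3,4,6}

Answer: {3,4,6}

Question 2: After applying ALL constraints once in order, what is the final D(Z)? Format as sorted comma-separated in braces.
Constraint 1 (V != Z) on D(V)={3,4,6,8} D(Z)={2,3,4,5,6,8}: no change
Constraint 2 (V != Z) on D(V)={3,4,6,8} D(Z)={2,3,4,5,6,8}: no change
Constraint 3 (Y + V = Z) on D(Y)={1,2,3,7,8} D(V)={3,4,6,8} D(Z)={2,3,4,5,6,8}: Y {1,2,3,7,8}->{1,2,3}; V {3,4,6,8}->{3,4,6}; Z {2,3,4,5,6,8}->{4,5,6,8}
So after all 3 constraints: D(Z) = {4,5,6,8}

Answer: {4,5,6,8}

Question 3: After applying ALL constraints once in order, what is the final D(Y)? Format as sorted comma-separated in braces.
Constraint 1 (V != Z) on D(V)={3,4,6,8} D(Z)={2,3,4,5,6,8}: no change
Constraint 2 (V != Z) on D(V)={3,4,6,8} D(Z)={2,3,4,5,6,8}: no change
Constraint 3 (Y + V = Z) on D(Y)={1,2,3,7,8} D(V)={3,4,6,8} D(Z)={2,3,4,5,6,8}: Y {1,2,3,7,8}->{1,2,3}; V {3,4,6,8}->{3,4,6}; Z {2,3,4,5,6,8}->{4,5,6,8}
So after all 3 constraints: D(Y) = {1,2,3}

Answer: {1,2,3}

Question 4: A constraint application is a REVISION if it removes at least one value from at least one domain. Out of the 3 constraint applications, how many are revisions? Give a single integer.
Answer: 1

Derivation:
Constraint 1 (V != Z) on D(V)={3,4,6,8} D(Z)={2,3,4,5,6,8}: no change => not a revision
Constraint 2 (V != Z) on D(V)={3,4,6,8} D(Z)={2,3,4,5,6,8}: no change => not a revision
Constraint 3 (Y + V = Z) on D(Y)={1,2,3,7,8} D(V)={3,4,6,8} D(Z)={2,3,4,5,6,8}: Y {1,2,3,7,8}->{1,2,3}; V {3,4,6,8}->{3,4,6}; Z {2,3,4,5,6,8}->{4,5,6,8} => REVISION
Total revisions = 1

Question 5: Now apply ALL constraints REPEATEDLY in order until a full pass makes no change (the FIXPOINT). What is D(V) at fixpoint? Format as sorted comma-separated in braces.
Answer: {3,4,6}

Derivation:
pass 0 (initial): D(V)={3,4,6,8}
pass 1: V {3,4,6,8}->{3,4,6}; Y {1,2,3,7,8}->{1,2,3}; Z {2,3,4,5,6,8}->{4,5,6,8}
pass 2: no change
Fixpoint after 2 passes: D(V) = {3,4,6}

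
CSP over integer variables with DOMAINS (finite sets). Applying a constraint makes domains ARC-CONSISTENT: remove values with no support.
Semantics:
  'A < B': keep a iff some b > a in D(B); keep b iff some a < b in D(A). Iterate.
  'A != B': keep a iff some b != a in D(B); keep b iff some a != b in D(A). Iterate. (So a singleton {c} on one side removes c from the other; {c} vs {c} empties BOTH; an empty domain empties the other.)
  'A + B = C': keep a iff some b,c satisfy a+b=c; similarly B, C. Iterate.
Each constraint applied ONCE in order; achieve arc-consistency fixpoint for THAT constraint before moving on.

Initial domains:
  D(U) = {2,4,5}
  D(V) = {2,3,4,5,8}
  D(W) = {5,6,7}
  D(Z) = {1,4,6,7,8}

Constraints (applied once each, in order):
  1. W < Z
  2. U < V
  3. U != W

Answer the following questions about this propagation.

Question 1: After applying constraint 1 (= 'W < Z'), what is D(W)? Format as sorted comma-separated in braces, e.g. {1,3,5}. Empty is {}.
Constraint 1 (W < Z) on D(W)={5,6,7} D(Z)={1,4,6,7,8}: Z {1,4,6,7,8}->{6,7,8}
So after constraint 1: D(W) = {5,6,7}

Answer: {5,6,7}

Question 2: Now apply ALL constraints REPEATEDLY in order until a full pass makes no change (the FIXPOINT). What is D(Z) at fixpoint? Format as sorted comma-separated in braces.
Answer: {6,7,8}

Derivation:
pass 0 (initial): D(Z)={1,4,6,7,8}
pass 1: V {2,3,4,5,8}->{3,4,5,8}; Z {1,4,6,7,8}->{6,7,8}
pass 2: no change
Fixpoint after 2 passes: D(Z) = {6,7,8}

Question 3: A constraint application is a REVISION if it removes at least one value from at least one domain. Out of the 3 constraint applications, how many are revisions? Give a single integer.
Constraint 1 (W < Z) on D(W)={5,6,7} D(Z)={1,4,6,7,8}: Z {1,4,6,7,8}->{6,7,8} => REVISION
Constraint 2 (U < V) on D(U)={2,4,5} D(V)={2,3,4,5,8}: V {2,3,4,5,8}->{3,4,5,8} => REVISION
Constraint 3 (U != W) on D(U)={2,4,5} D(W)={5,6,7}: no change => not a revision
Total revisions = 2

Answer: 2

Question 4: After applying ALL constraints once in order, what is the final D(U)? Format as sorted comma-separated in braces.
Answer: {2,4,5}

Derivation:
Constraint 1 (W < Z) on D(W)={5,6,7} D(Z)={1,4,6,7,8}: Z {1,4,6,7,8}->{6,7,8}
Constraint 2 (U < V) on D(U)={2,4,5} D(V)={2,3,4,5,8}: V {2,3,4,5,8}->{3,4,5,8}
Constraint 3 (U != W) on D(U)={2,4,5} D(W)={5,6,7}: no change
So after all 3 constraints: D(U) = {2,4,5}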